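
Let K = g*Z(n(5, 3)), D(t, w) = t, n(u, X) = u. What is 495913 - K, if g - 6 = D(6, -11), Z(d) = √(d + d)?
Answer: 495913 - 12*√10 ≈ 4.9588e+5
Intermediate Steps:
Z(d) = √2*√d (Z(d) = √(2*d) = √2*√d)
g = 12 (g = 6 + 6 = 12)
K = 12*√10 (K = 12*(√2*√5) = 12*√10 ≈ 37.947)
495913 - K = 495913 - 12*√10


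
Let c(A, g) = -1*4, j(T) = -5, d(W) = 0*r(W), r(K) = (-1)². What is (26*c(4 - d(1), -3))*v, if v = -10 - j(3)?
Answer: 520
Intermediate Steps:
r(K) = 1
d(W) = 0 (d(W) = 0*1 = 0)
c(A, g) = -4
v = -5 (v = -10 - 1*(-5) = -10 + 5 = -5)
(26*c(4 - d(1), -3))*v = (26*(-4))*(-5) = -104*(-5) = 520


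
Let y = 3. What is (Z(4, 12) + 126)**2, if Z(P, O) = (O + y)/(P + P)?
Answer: 1046529/64 ≈ 16352.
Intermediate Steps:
Z(P, O) = (3 + O)/(2*P) (Z(P, O) = (O + 3)/(P + P) = (3 + O)/((2*P)) = (3 + O)*(1/(2*P)) = (3 + O)/(2*P))
(Z(4, 12) + 126)**2 = ((1/2)*(3 + 12)/4 + 126)**2 = ((1/2)*(1/4)*15 + 126)**2 = (15/8 + 126)**2 = (1023/8)**2 = 1046529/64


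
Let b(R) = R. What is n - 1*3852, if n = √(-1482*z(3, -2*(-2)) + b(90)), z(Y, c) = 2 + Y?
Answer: -3852 + 2*I*√1830 ≈ -3852.0 + 85.557*I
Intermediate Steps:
n = 2*I*√1830 (n = √(-1482*(2 + 3) + 90) = √(-1482*5 + 90) = √(-7410 + 90) = √(-7320) = 2*I*√1830 ≈ 85.557*I)
n - 1*3852 = 2*I*√1830 - 1*3852 = 2*I*√1830 - 3852 = -3852 + 2*I*√1830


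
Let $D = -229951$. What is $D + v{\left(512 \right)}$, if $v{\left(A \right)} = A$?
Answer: $-229439$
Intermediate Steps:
$D + v{\left(512 \right)} = -229951 + 512 = -229439$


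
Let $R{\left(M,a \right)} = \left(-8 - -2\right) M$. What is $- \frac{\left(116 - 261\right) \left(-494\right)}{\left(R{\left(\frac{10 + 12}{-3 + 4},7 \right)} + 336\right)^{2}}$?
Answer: $- \frac{35815}{20808} \approx -1.7212$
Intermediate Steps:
$R{\left(M,a \right)} = - 6 M$ ($R{\left(M,a \right)} = \left(-8 + 2\right) M = - 6 M$)
$- \frac{\left(116 - 261\right) \left(-494\right)}{\left(R{\left(\frac{10 + 12}{-3 + 4},7 \right)} + 336\right)^{2}} = - \frac{\left(116 - 261\right) \left(-494\right)}{\left(- 6 \frac{10 + 12}{-3 + 4} + 336\right)^{2}} = - \frac{\left(-145\right) \left(-494\right)}{\left(- 6 \cdot \frac{22}{1} + 336\right)^{2}} = - \frac{71630}{\left(- 6 \cdot 22 \cdot 1 + 336\right)^{2}} = - \frac{71630}{\left(\left(-6\right) 22 + 336\right)^{2}} = - \frac{71630}{\left(-132 + 336\right)^{2}} = - \frac{71630}{204^{2}} = - \frac{71630}{41616} = \left(-1\right) \frac{35815}{20808} = - \frac{35815}{20808}$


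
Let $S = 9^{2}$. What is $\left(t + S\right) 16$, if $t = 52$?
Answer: $2128$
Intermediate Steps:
$S = 81$
$\left(t + S\right) 16 = \left(52 + 81\right) 16 = 133 \cdot 16 = 2128$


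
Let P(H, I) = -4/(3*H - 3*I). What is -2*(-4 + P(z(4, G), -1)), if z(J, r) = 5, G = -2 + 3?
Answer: 76/9 ≈ 8.4444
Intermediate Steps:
G = 1
P(H, I) = -4/(-3*I + 3*H)
-2*(-4 + P(z(4, G), -1)) = -2*(-4 - 4/(-3*(-1) + 3*5)) = -2*(-4 - 4/(3 + 15)) = -2*(-4 - 4/18) = -2*(-4 - 4*1/18) = -2*(-4 - 2/9) = -2*(-38/9) = 76/9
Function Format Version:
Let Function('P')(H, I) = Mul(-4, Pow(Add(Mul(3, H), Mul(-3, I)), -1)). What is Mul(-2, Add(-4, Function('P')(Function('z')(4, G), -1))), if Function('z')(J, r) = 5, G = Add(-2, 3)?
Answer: Rational(76, 9) ≈ 8.4444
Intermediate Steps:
G = 1
Function('P')(H, I) = Mul(-4, Pow(Add(Mul(-3, I), Mul(3, H)), -1))
Mul(-2, Add(-4, Function('P')(Function('z')(4, G), -1))) = Mul(-2, Add(-4, Mul(-4, Pow(Add(Mul(-3, -1), Mul(3, 5)), -1)))) = Mul(-2, Add(-4, Mul(-4, Pow(Add(3, 15), -1)))) = Mul(-2, Add(-4, Mul(-4, Pow(18, -1)))) = Mul(-2, Add(-4, Mul(-4, Rational(1, 18)))) = Mul(-2, Add(-4, Rational(-2, 9))) = Mul(-2, Rational(-38, 9)) = Rational(76, 9)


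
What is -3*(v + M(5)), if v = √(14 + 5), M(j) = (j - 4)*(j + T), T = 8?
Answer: -39 - 3*√19 ≈ -52.077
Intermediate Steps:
M(j) = (-4 + j)*(8 + j) (M(j) = (j - 4)*(j + 8) = (-4 + j)*(8 + j))
v = √19 ≈ 4.3589
-3*(v + M(5)) = -3*(√19 + (-32 + 5² + 4*5)) = -3*(√19 + (-32 + 25 + 20)) = -3*(√19 + 13) = -3*(13 + √19) = -39 - 3*√19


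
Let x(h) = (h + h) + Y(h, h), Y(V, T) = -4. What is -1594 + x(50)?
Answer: -1498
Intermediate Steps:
x(h) = -4 + 2*h (x(h) = (h + h) - 4 = 2*h - 4 = -4 + 2*h)
-1594 + x(50) = -1594 + (-4 + 2*50) = -1594 + (-4 + 100) = -1594 + 96 = -1498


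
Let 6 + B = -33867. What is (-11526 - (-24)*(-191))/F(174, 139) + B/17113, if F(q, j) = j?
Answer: -280398777/2378707 ≈ -117.88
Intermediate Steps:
B = -33873 (B = -6 - 33867 = -33873)
(-11526 - (-24)*(-191))/F(174, 139) + B/17113 = (-11526 - (-24)*(-191))/139 - 33873/17113 = (-11526 - 1*4584)*(1/139) - 33873*1/17113 = (-11526 - 4584)*(1/139) - 33873/17113 = -16110*1/139 - 33873/17113 = -16110/139 - 33873/17113 = -280398777/2378707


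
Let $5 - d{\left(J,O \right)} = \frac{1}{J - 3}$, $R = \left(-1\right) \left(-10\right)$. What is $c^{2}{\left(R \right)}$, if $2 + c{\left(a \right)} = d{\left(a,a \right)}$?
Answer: $\frac{400}{49} \approx 8.1633$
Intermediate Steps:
$R = 10$
$d{\left(J,O \right)} = 5 - \frac{1}{-3 + J}$ ($d{\left(J,O \right)} = 5 - \frac{1}{J - 3} = 5 - \frac{1}{-3 + J}$)
$c{\left(a \right)} = -2 + \frac{-16 + 5 a}{-3 + a}$
$c^{2}{\left(R \right)} = \left(\frac{-10 + 3 \cdot 10}{-3 + 10}\right)^{2} = \left(\frac{-10 + 30}{7}\right)^{2} = \left(\frac{1}{7} \cdot 20\right)^{2} = \left(\frac{20}{7}\right)^{2} = \frac{400}{49}$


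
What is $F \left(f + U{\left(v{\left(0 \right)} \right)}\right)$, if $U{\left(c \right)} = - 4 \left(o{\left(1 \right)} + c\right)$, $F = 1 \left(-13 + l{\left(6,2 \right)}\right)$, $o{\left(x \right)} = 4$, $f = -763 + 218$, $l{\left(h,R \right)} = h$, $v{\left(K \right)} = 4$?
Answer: $4039$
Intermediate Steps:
$f = -545$
$F = -7$ ($F = 1 \left(-13 + 6\right) = 1 \left(-7\right) = -7$)
$U{\left(c \right)} = -16 - 4 c$ ($U{\left(c \right)} = - 4 \left(4 + c\right) = -16 - 4 c$)
$F \left(f + U{\left(v{\left(0 \right)} \right)}\right) = - 7 \left(-545 - 32\right) = \left(-7\right) \left(-577\right) = 4039$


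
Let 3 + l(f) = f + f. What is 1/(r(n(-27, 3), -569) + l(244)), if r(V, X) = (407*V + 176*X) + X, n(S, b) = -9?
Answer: -1/103891 ≈ -9.6255e-6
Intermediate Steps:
l(f) = -3 + 2*f (l(f) = -3 + (f + f) = -3 + 2*f)
r(V, X) = 177*X + 407*V (r(V, X) = (176*X + 407*V) + X = 177*X + 407*V)
1/(r(n(-27, 3), -569) + l(244)) = 1/((177*(-569) + 407*(-9)) + (-3 + 2*244)) = 1/((-100713 - 3663) + (-3 + 488)) = 1/(-104376 + 485) = 1/(-103891) = -1/103891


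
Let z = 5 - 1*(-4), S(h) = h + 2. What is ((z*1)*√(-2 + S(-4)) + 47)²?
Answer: 1885 + 1692*I ≈ 1885.0 + 1692.0*I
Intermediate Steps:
S(h) = 2 + h
z = 9 (z = 5 + 4 = 9)
((z*1)*√(-2 + S(-4)) + 47)² = ((9*1)*√(-2 + (2 - 4)) + 47)² = (9*√(-2 - 2) + 47)² = (9*√(-4) + 47)² = (9*(2*I) + 47)² = (18*I + 47)² = (47 + 18*I)²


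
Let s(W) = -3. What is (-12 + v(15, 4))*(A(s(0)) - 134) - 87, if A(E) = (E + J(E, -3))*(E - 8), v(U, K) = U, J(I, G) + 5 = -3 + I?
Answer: -27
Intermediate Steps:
J(I, G) = -8 + I (J(I, G) = -5 + (-3 + I) = -8 + I)
A(E) = (-8 + E)*(-8 + 2*E) (A(E) = (E + (-8 + E))*(E - 8) = (-8 + 2*E)*(-8 + E) = (-8 + E)*(-8 + 2*E))
(-12 + v(15, 4))*(A(s(0)) - 134) - 87 = (-12 + 15)*((64 - 24*(-3) + 2*(-3)²) - 134) - 87 = 3*((64 + 72 + 2*9) - 134) - 87 = 3*((64 + 72 + 18) - 134) - 87 = 3*(154 - 134) - 87 = 3*20 - 87 = 60 - 87 = -27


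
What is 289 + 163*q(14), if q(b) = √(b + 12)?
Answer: 289 + 163*√26 ≈ 1120.1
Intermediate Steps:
q(b) = √(12 + b)
289 + 163*q(14) = 289 + 163*√(12 + 14) = 289 + 163*√26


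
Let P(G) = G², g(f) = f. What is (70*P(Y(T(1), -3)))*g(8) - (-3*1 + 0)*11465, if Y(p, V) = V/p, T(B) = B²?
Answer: 39435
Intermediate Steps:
(70*P(Y(T(1), -3)))*g(8) - (-3*1 + 0)*11465 = (70*(-3/(1²))²)*8 - (-3*1 + 0)*11465 = (70*(-3/1)²)*8 - (-3 + 0)*11465 = (70*(-3*1)²)*8 - (-3)*11465 = (70*(-3)²)*8 - 1*(-34395) = (70*9)*8 + 34395 = 630*8 + 34395 = 5040 + 34395 = 39435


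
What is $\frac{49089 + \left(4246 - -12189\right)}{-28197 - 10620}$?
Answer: $- \frac{65524}{38817} \approx -1.688$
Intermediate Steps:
$\frac{49089 + \left(4246 - -12189\right)}{-28197 - 10620} = \frac{49089 + \left(4246 + 12189\right)}{-38817} = \left(49089 + 16435\right) \left(- \frac{1}{38817}\right) = 65524 \left(- \frac{1}{38817}\right) = - \frac{65524}{38817}$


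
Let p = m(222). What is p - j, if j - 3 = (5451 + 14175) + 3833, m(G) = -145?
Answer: -23607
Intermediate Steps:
p = -145
j = 23462 (j = 3 + ((5451 + 14175) + 3833) = 3 + (19626 + 3833) = 3 + 23459 = 23462)
p - j = -145 - 1*23462 = -145 - 23462 = -23607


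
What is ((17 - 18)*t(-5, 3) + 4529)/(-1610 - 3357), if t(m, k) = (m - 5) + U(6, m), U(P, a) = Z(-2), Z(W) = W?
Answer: -4541/4967 ≈ -0.91423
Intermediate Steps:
U(P, a) = -2
t(m, k) = -7 + m (t(m, k) = (m - 5) - 2 = (-5 + m) - 2 = -7 + m)
((17 - 18)*t(-5, 3) + 4529)/(-1610 - 3357) = ((17 - 18)*(-7 - 5) + 4529)/(-1610 - 3357) = (-1*(-12) + 4529)/(-4967) = (12 + 4529)*(-1/4967) = 4541*(-1/4967) = -4541/4967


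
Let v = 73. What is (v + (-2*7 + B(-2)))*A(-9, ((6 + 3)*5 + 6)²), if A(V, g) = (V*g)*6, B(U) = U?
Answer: -8005878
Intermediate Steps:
A(V, g) = 6*V*g
(v + (-2*7 + B(-2)))*A(-9, ((6 + 3)*5 + 6)²) = (73 + (-2*7 - 2))*(6*(-9)*((6 + 3)*5 + 6)²) = (73 + (-14 - 2))*(6*(-9)*(9*5 + 6)²) = (73 - 16)*(6*(-9)*(45 + 6)²) = 57*(6*(-9)*51²) = 57*(6*(-9)*2601) = 57*(-140454) = -8005878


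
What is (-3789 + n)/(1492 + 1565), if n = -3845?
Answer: -7634/3057 ≈ -2.4972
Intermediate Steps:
(-3789 + n)/(1492 + 1565) = (-3789 - 3845)/(1492 + 1565) = -7634/3057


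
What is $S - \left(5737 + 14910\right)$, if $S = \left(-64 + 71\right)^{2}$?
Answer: $-20598$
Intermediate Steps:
$S = 49$ ($S = 7^{2} = 49$)
$S - \left(5737 + 14910\right) = 49 - \left(5737 + 14910\right) = 49 - 20647 = -20598$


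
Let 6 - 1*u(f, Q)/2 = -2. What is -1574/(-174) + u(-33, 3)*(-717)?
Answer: -997277/87 ≈ -11463.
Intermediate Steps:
u(f, Q) = 16 (u(f, Q) = 12 - 2*(-2) = 12 + 4 = 16)
-1574/(-174) + u(-33, 3)*(-717) = -1574/(-174) + 16*(-717) = -1574*(-1/174) - 11472 = 787/87 - 11472 = -997277/87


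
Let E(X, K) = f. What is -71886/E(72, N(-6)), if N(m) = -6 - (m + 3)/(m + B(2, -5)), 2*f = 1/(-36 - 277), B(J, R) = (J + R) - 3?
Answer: 45000636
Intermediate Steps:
B(J, R) = -3 + J + R
f = -1/626 (f = 1/(2*(-36 - 277)) = (½)/(-313) = (½)*(-1/313) = -1/626 ≈ -0.0015974)
N(m) = -6 - (3 + m)/(-6 + m) (N(m) = -6 - (m + 3)/(m + (-3 + 2 - 5)) = -6 - (3 + m)/(m - 6) = -6 - (3 + m)/(-6 + m))
E(X, K) = -1/626
-71886/E(72, N(-6)) = -71886/(-1/626) = -71886*(-626) = 45000636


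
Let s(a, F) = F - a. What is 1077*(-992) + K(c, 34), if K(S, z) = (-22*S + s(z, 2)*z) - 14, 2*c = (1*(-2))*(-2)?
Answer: -1069530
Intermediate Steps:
c = 2 (c = ((1*(-2))*(-2))/2 = (-2*(-2))/2 = (½)*4 = 2)
K(S, z) = -14 - 22*S + z*(2 - z) (K(S, z) = (-22*S + (2 - z)*z) - 14 = (-22*S + z*(2 - z)) - 14 = -14 - 22*S + z*(2 - z))
1077*(-992) + K(c, 34) = 1077*(-992) + (-14 - 22*2 - 1*34*(-2 + 34)) = -1068384 + (-14 - 44 - 1*34*32) = -1068384 + (-14 - 44 - 1088) = -1068384 - 1146 = -1069530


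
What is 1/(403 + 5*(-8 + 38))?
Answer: 1/553 ≈ 0.0018083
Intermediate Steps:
1/(403 + 5*(-8 + 38)) = 1/(403 + 5*30) = 1/(403 + 150) = 1/553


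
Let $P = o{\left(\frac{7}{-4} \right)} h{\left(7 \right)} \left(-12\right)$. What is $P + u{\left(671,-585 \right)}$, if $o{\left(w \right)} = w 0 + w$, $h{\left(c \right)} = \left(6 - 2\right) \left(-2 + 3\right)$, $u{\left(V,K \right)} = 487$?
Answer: $571$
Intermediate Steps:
$h{\left(c \right)} = 4$ ($h{\left(c \right)} = 4 \cdot 1 = 4$)
$o{\left(w \right)} = w$ ($o{\left(w \right)} = 0 + w = w$)
$P = 84$ ($P = \frac{7}{-4} \cdot 4 \left(-12\right) = 7 \left(- \frac{1}{4}\right) 4 \left(-12\right) = \left(- \frac{7}{4}\right) 4 \left(-12\right) = \left(-7\right) \left(-12\right) = 84$)
$P + u{\left(671,-585 \right)} = 84 + 487 = 571$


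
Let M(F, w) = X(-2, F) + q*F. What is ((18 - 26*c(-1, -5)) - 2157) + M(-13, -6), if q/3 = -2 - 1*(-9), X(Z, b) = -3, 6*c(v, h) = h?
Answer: -7180/3 ≈ -2393.3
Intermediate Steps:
c(v, h) = h/6
q = 21 (q = 3*(-2 - 1*(-9)) = 3*(-2 + 9) = 3*7 = 21)
M(F, w) = -3 + 21*F
((18 - 26*c(-1, -5)) - 2157) + M(-13, -6) = ((18 - 13*(-5)/3) - 2157) + (-3 + 21*(-13)) = ((18 - 26*(-5/6)) - 2157) + (-3 - 273) = ((18 + 65/3) - 2157) - 276 = (119/3 - 2157) - 276 = -6352/3 - 276 = -7180/3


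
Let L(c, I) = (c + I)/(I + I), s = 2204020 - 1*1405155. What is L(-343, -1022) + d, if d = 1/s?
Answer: 155778967/233268580 ≈ 0.66781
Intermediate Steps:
s = 798865 (s = 2204020 - 1405155 = 798865)
L(c, I) = (I + c)/(2*I) (L(c, I) = (I + c)/((2*I)) = (I + c)*(1/(2*I)) = (I + c)/(2*I))
d = 1/798865 ≈ 1.2518e-6
L(-343, -1022) + d = (1/2)*(-1022 - 343)/(-1022) + 1/798865 = (1/2)*(-1/1022)*(-1365) + 1/798865 = 195/292 + 1/798865 = 155778967/233268580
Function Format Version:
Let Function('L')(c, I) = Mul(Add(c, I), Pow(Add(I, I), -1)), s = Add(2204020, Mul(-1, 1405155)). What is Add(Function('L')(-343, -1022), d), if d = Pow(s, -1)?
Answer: Rational(155778967, 233268580) ≈ 0.66781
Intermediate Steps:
s = 798865 (s = Add(2204020, -1405155) = 798865)
Function('L')(c, I) = Mul(Rational(1, 2), Pow(I, -1), Add(I, c)) (Function('L')(c, I) = Mul(Add(I, c), Pow(Mul(2, I), -1)) = Mul(Add(I, c), Mul(Rational(1, 2), Pow(I, -1))) = Mul(Rational(1, 2), Pow(I, -1), Add(I, c)))
d = Rational(1, 798865) (d = Pow(798865, -1) = Rational(1, 798865) ≈ 1.2518e-6)
Add(Function('L')(-343, -1022), d) = Add(Mul(Rational(1, 2), Pow(-1022, -1), Add(-1022, -343)), Rational(1, 798865)) = Add(Mul(Rational(1, 2), Rational(-1, 1022), -1365), Rational(1, 798865)) = Add(Rational(195, 292), Rational(1, 798865)) = Rational(155778967, 233268580)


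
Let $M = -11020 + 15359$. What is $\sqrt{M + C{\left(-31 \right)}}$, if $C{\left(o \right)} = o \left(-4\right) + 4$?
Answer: $\sqrt{4467} \approx 66.836$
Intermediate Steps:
$M = 4339$
$C{\left(o \right)} = 4 - 4 o$ ($C{\left(o \right)} = - 4 o + 4 = 4 - 4 o$)
$\sqrt{M + C{\left(-31 \right)}} = \sqrt{4339 + \left(4 - -124\right)} = \sqrt{4339 + \left(4 + 124\right)} = \sqrt{4339 + 128} = \sqrt{4467}$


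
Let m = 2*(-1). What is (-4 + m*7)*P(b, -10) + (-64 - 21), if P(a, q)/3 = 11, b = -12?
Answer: -679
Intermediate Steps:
P(a, q) = 33 (P(a, q) = 3*11 = 33)
m = -2
(-4 + m*7)*P(b, -10) + (-64 - 21) = (-4 - 2*7)*33 + (-64 - 21) = (-4 - 14)*33 - 85 = -18*33 - 85 = -594 - 85 = -679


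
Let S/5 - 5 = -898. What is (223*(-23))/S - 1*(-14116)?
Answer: 63033069/4465 ≈ 14117.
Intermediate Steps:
S = -4465 (S = 25 + 5*(-898) = 25 - 4490 = -4465)
(223*(-23))/S - 1*(-14116) = (223*(-23))/(-4465) - 1*(-14116) = -5129*(-1/4465) + 14116 = 5129/4465 + 14116 = 63033069/4465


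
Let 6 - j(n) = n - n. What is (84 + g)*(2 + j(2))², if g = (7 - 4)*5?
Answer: 6336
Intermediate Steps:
j(n) = 6 (j(n) = 6 - (n - n) = 6 - 1*0 = 6 + 0 = 6)
g = 15 (g = 3*5 = 15)
(84 + g)*(2 + j(2))² = (84 + 15)*(2 + 6)² = 99*8² = 99*64 = 6336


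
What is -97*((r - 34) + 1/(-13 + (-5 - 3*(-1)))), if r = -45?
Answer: 115042/15 ≈ 7669.5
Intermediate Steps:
-97*((r - 34) + 1/(-13 + (-5 - 3*(-1)))) = -97*((-45 - 34) + 1/(-13 + (-5 - 3*(-1)))) = -97*(-79 + 1/(-13 + (-5 + 3))) = -97*(-79 + 1/(-13 - 2)) = -97*(-79 + 1/(-15)) = -97*(-79 - 1/15) = -97*(-1186/15) = 115042/15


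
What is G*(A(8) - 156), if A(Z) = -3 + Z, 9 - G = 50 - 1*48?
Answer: -1057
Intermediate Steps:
G = 7 (G = 9 - (50 - 1*48) = 9 - (50 - 48) = 9 - 1*2 = 9 - 2 = 7)
G*(A(8) - 156) = 7*((-3 + 8) - 156) = 7*(5 - 156) = 7*(-151) = -1057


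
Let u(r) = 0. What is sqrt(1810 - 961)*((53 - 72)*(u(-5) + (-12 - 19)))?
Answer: 589*sqrt(849) ≈ 17162.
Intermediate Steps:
sqrt(1810 - 961)*((53 - 72)*(u(-5) + (-12 - 19))) = sqrt(1810 - 961)*((53 - 72)*(0 + (-12 - 19))) = sqrt(849)*(-19*(0 - 31)) = sqrt(849)*(-19*(-31)) = sqrt(849)*589 = 589*sqrt(849)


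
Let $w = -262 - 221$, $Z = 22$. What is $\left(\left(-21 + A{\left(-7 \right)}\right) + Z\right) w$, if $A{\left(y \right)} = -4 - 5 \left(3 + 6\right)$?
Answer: $23184$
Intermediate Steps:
$A{\left(y \right)} = -49$ ($A{\left(y \right)} = -4 - 5 \cdot 9 = -4 - 45 = -49$)
$w = -483$ ($w = -262 - 221 = -483$)
$\left(\left(-21 + A{\left(-7 \right)}\right) + Z\right) w = \left(\left(-21 - 49\right) + 22\right) \left(-483\right) = \left(-70 + 22\right) \left(-483\right) = \left(-48\right) \left(-483\right) = 23184$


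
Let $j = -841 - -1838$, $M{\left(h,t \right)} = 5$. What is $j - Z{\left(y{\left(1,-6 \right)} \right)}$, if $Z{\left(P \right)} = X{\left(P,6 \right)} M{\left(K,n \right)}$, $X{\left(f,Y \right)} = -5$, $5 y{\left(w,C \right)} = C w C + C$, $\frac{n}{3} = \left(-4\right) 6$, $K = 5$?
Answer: $1022$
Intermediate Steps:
$n = -72$ ($n = 3 \left(\left(-4\right) 6\right) = 3 \left(-24\right) = -72$)
$y{\left(w,C \right)} = \frac{C}{5} + \frac{w C^{2}}{5}$ ($y{\left(w,C \right)} = \frac{C w C + C}{5} = \frac{w C^{2} + C}{5} = \frac{C + w C^{2}}{5} = \frac{C}{5} + \frac{w C^{2}}{5}$)
$j = 997$ ($j = -841 + 1838 = 997$)
$Z{\left(P \right)} = -25$ ($Z{\left(P \right)} = \left(-5\right) 5 = -25$)
$j - Z{\left(y{\left(1,-6 \right)} \right)} = 997 - -25 = 997 + 25 = 1022$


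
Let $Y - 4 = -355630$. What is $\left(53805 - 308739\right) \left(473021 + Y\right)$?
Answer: $-29927976930$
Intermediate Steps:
$Y = -355626$ ($Y = 4 - 355630 = -355626$)
$\left(53805 - 308739\right) \left(473021 + Y\right) = \left(53805 - 308739\right) \left(473021 - 355626\right) = \left(-254934\right) 117395 = -29927976930$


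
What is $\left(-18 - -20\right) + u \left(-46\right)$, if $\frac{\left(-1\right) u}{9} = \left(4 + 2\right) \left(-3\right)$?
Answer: $-7450$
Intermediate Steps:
$u = 162$ ($u = - 9 \left(4 + 2\right) \left(-3\right) = - 9 \cdot 6 \left(-3\right) = \left(-9\right) \left(-18\right) = 162$)
$\left(-18 - -20\right) + u \left(-46\right) = \left(-18 - -20\right) + 162 \left(-46\right) = \left(-18 + 20\right) - 7452 = 2 - 7452 = -7450$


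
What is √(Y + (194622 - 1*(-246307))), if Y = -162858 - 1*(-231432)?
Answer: √509503 ≈ 713.79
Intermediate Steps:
Y = 68574 (Y = -162858 + 231432 = 68574)
√(Y + (194622 - 1*(-246307))) = √(68574 + (194622 - 1*(-246307))) = √(68574 + (194622 + 246307)) = √(68574 + 440929) = √509503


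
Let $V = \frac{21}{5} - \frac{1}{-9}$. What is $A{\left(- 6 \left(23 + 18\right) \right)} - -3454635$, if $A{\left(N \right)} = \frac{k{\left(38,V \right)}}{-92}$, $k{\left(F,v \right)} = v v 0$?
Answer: $3454635$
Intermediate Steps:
$V = \frac{194}{45}$ ($V = 21 \cdot \frac{1}{5} - - \frac{1}{9} = \frac{21}{5} + \frac{1}{9} = \frac{194}{45} \approx 4.3111$)
$k{\left(F,v \right)} = 0$ ($k{\left(F,v \right)} = v 0 = 0$)
$A{\left(N \right)} = 0$ ($A{\left(N \right)} = \frac{0}{-92} = 0 \left(- \frac{1}{92}\right) = 0$)
$A{\left(- 6 \left(23 + 18\right) \right)} - -3454635 = 0 - -3454635 = 0 + 3454635 = 3454635$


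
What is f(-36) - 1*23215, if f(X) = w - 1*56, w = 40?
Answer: -23231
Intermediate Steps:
f(X) = -16 (f(X) = 40 - 1*56 = 40 - 56 = -16)
f(-36) - 1*23215 = -16 - 1*23215 = -16 - 23215 = -23231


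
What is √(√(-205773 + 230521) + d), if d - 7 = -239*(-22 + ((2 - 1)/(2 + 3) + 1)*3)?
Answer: √(110115 + 50*√6187)/5 ≈ 67.542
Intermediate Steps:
d = 22023/5 (d = 7 - 239*(-22 + ((2 - 1)/(2 + 3) + 1)*3) = 7 - 239*(-22 + (1/5 + 1)*3) = 7 - 239*(-22 + (1*(⅕) + 1)*3) = 7 - 239*(-22 + (⅕ + 1)*3) = 7 - 239*(-22 + (6/5)*3) = 7 - 239*(-22 + 18/5) = 7 - 239*(-92/5) = 7 + 21988/5 = 22023/5 ≈ 4404.6)
√(√(-205773 + 230521) + d) = √(√(-205773 + 230521) + 22023/5) = √(√24748 + 22023/5) = √(2*√6187 + 22023/5) = √(22023/5 + 2*√6187)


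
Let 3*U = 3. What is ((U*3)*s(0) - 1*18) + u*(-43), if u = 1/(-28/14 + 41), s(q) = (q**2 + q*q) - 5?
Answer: -1330/39 ≈ -34.103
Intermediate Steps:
U = 1 (U = (1/3)*3 = 1)
s(q) = -5 + 2*q**2 (s(q) = (q**2 + q**2) - 5 = 2*q**2 - 5 = -5 + 2*q**2)
u = 1/39 (u = 1/(-28*1/14 + 41) = 1/(-2 + 41) = 1/39 ≈ 0.025641)
((U*3)*s(0) - 1*18) + u*(-43) = ((1*3)*(-5 + 2*0**2) - 1*18) + (1/39)*(-43) = (3*(-5 + 2*0) - 18) - 43/39 = (3*(-5 + 0) - 18) - 43/39 = (3*(-5) - 18) - 43/39 = (-15 - 18) - 43/39 = -33 - 43/39 = -1330/39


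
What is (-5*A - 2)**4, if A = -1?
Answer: 81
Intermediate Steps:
(-5*A - 2)**4 = (-5*(-1) - 2)**4 = (5 - 2)**4 = 3**4 = 81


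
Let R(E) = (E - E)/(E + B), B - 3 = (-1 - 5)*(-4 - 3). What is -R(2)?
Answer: 0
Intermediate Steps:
B = 45 (B = 3 + (-1 - 5)*(-4 - 3) = 3 - 6*(-7) = 3 + 42 = 45)
R(E) = 0 (R(E) = (E - E)/(E + 45) = 0/(45 + E) = 0)
-R(2) = -1*0 = 0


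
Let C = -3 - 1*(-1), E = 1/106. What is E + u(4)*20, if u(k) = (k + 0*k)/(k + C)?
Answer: 4241/106 ≈ 40.009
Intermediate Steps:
E = 1/106 ≈ 0.0094340
C = -2 (C = -3 + 1 = -2)
u(k) = k/(-2 + k) (u(k) = (k + 0*k)/(k - 2) = (k + 0)/(-2 + k) = k/(-2 + k))
E + u(4)*20 = 1/106 + (4/(-2 + 4))*20 = 1/106 + (4/2)*20 = 1/106 + (4*(½))*20 = 1/106 + 2*20 = 1/106 + 40 = 4241/106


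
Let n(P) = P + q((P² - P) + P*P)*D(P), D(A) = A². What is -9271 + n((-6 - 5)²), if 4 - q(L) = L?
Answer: -426896787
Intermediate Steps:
q(L) = 4 - L
n(P) = P + P²*(4 + P - 2*P²) (n(P) = P + (4 - ((P² - P) + P*P))*P² = P + (4 - ((P² - P) + P²))*P² = P + (4 - (-P + 2*P²))*P² = P + (4 + (P - 2*P²))*P² = P + (4 + P - 2*P²)*P² = P + P²*(4 + P - 2*P²))
-9271 + n((-6 - 5)²) = -9271 + (-6 - 5)²*(1 + (-6 - 5)²*(4 - (-6 - 5)²*(-1 + 2*(-6 - 5)²))) = -9271 + (-11)²*(1 + (-11)²*(4 - 1*(-11)²*(-1 + 2*(-11)²))) = -9271 + 121*(1 + 121*(4 - 1*121*(-1 + 2*121))) = -9271 + 121*(1 + 121*(4 - 1*121*(-1 + 242))) = -9271 + 121*(1 + 121*(4 - 1*121*241)) = -9271 + 121*(1 + 121*(4 - 29161)) = -9271 + 121*(1 + 121*(-29157)) = -9271 + 121*(1 - 3527997) = -9271 + 121*(-3527996) = -9271 - 426887516 = -426896787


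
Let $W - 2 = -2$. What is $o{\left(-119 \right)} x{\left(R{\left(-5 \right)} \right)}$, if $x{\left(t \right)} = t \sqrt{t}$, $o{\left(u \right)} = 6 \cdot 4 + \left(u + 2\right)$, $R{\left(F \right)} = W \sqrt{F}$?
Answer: $0$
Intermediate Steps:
$W = 0$ ($W = 2 - 2 = 0$)
$R{\left(F \right)} = 0$ ($R{\left(F \right)} = 0 \sqrt{F} = 0$)
$o{\left(u \right)} = 26 + u$ ($o{\left(u \right)} = 24 + \left(2 + u\right) = 26 + u$)
$x{\left(t \right)} = t^{\frac{3}{2}}$
$o{\left(-119 \right)} x{\left(R{\left(-5 \right)} \right)} = \left(26 - 119\right) 0^{\frac{3}{2}} = \left(-93\right) 0 = 0$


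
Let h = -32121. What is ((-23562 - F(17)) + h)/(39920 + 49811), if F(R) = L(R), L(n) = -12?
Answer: -55671/89731 ≈ -0.62042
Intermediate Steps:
F(R) = -12
((-23562 - F(17)) + h)/(39920 + 49811) = ((-23562 - 1*(-12)) - 32121)/(39920 + 49811) = ((-23562 + 12) - 32121)/89731 = (-23550 - 32121)*(1/89731) = -55671*1/89731 = -55671/89731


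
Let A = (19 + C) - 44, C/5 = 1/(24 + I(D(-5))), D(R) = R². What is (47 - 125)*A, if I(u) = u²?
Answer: 1265160/649 ≈ 1949.4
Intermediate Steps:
C = 5/649 (C = 5/(24 + ((-5)²)²) = 5/(24 + 25²) = 5/(24 + 625) = 5/649 ≈ 0.0077042)
A = -16220/649 (A = (19 + 5/649) - 44 = 12336/649 - 44 = -16220/649 ≈ -24.992)
(47 - 125)*A = (47 - 125)*(-16220/649) = -78*(-16220/649) = 1265160/649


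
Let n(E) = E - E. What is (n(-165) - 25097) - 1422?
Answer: -26519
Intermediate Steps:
n(E) = 0
(n(-165) - 25097) - 1422 = (0 - 25097) - 1422 = -25097 - 1422 = -26519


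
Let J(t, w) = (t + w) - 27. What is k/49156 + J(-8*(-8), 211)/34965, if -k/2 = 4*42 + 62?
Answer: -973303/429684885 ≈ -0.0022652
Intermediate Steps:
J(t, w) = -27 + t + w
k = -460 (k = -2*(4*42 + 62) = -2*(168 + 62) = -2*230 = -460)
k/49156 + J(-8*(-8), 211)/34965 = -460/49156 + (-27 - 8*(-8) + 211)/34965 = -460*1/49156 + (-27 + 64 + 211)*(1/34965) = -115/12289 + 248*(1/34965) = -115/12289 + 248/34965 = -973303/429684885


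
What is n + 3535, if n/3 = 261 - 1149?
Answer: 871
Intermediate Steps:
n = -2664 (n = 3*(261 - 1149) = 3*(-888) = -2664)
n + 3535 = -2664 + 3535 = 871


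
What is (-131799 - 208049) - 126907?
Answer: -466755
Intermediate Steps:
(-131799 - 208049) - 126907 = -339848 - 126907 = -466755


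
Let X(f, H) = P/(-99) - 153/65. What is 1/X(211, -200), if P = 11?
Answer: -585/1442 ≈ -0.40569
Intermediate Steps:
X(f, H) = -1442/585 (X(f, H) = 11/(-99) - 153/65 = 11*(-1/99) - 153*1/65 = -⅑ - 153/65 = -1442/585)
1/X(211, -200) = 1/(-1442/585) = -585/1442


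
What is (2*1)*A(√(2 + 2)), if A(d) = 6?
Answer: 12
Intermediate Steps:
(2*1)*A(√(2 + 2)) = (2*1)*6 = 2*6 = 12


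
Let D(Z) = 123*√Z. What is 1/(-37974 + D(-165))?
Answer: -12658/481506987 - 41*I*√165/481506987 ≈ -2.6288e-5 - 1.0938e-6*I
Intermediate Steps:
1/(-37974 + D(-165)) = 1/(-37974 + 123*√(-165)) = 1/(-37974 + 123*(I*√165)) = 1/(-37974 + 123*I*√165)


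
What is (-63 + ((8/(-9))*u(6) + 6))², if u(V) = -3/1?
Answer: 26569/9 ≈ 2952.1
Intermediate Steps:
u(V) = -3 (u(V) = -3*1 = -3)
(-63 + ((8/(-9))*u(6) + 6))² = (-63 + ((8/(-9))*(-3) + 6))² = (-63 + ((8*(-⅑))*(-3) + 6))² = (-63 + (-8/9*(-3) + 6))² = (-63 + (8/3 + 6))² = (-63 + 26/3)² = (-163/3)² = 26569/9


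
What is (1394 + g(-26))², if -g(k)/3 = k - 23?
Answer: 2374681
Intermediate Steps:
g(k) = 69 - 3*k (g(k) = -3*(k - 23) = -3*(-23 + k) = 69 - 3*k)
(1394 + g(-26))² = (1394 + (69 - 3*(-26)))² = (1394 + (69 + 78))² = (1394 + 147)² = 1541² = 2374681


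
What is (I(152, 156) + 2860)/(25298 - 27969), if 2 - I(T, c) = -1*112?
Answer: -2974/2671 ≈ -1.1134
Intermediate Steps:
I(T, c) = 114 (I(T, c) = 2 - (-1)*112 = 2 - 1*(-112) = 2 + 112 = 114)
(I(152, 156) + 2860)/(25298 - 27969) = (114 + 2860)/(25298 - 27969) = 2974/(-2671) = 2974*(-1/2671) = -2974/2671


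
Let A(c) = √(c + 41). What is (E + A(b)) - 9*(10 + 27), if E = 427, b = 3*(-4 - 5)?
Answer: 94 + √14 ≈ 97.742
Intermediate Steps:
b = -27 (b = 3*(-9) = -27)
A(c) = √(41 + c)
(E + A(b)) - 9*(10 + 27) = (427 + √(41 - 27)) - 9*(10 + 27) = (427 + √14) - 9*37 = (427 + √14) - 333 = 94 + √14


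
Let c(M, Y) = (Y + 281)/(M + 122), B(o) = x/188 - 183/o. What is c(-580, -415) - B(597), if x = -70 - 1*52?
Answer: 5346219/4283674 ≈ 1.2480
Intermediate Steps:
x = -122 (x = -70 - 52 = -122)
B(o) = -61/94 - 183/o (B(o) = -122/188 - 183/o = -122*1/188 - 183/o = -61/94 - 183/o)
c(M, Y) = (281 + Y)/(122 + M)
c(-580, -415) - B(597) = (281 - 415)/(122 - 580) - (-61/94 - 183/597) = -134/(-458) - (-61/94 - 183*1/597) = -1/458*(-134) - (-61/94 - 61/199) = 67/229 - 1*(-17873/18706) = 67/229 + 17873/18706 = 5346219/4283674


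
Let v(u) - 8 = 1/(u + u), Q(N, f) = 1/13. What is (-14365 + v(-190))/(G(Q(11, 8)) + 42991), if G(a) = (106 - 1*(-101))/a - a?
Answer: -1338181/4257900 ≈ -0.31428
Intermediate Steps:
Q(N, f) = 1/13
v(u) = 8 + 1/(2*u) (v(u) = 8 + 1/(u + u) = 8 + 1/(2*u))
G(a) = -a + 207/a (G(a) = (106 + 101)/a - a = 207/a - a = -a + 207/a)
(-14365 + v(-190))/(G(Q(11, 8)) + 42991) = (-14365 + (8 + (½)/(-190)))/((-1*1/13 + 207/(1/13)) + 42991) = (-14365 + (8 + (½)*(-1/190)))/((-1/13 + 207*13) + 42991) = (-14365 + (8 - 1/380))/((-1/13 + 2691) + 42991) = (-14365 + 3039/380)/(34982/13 + 42991) = -5455661/(380*593865/13) = -5455661/380*13/593865 = -1338181/4257900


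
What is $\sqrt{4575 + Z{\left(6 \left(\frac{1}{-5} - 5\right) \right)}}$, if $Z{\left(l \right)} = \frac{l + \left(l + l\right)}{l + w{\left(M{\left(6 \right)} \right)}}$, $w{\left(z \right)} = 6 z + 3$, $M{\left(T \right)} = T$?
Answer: $39 \sqrt{3} \approx 67.55$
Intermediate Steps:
$w{\left(z \right)} = 3 + 6 z$
$Z{\left(l \right)} = \frac{3 l}{39 + l}$ ($Z{\left(l \right)} = \frac{l + \left(l + l\right)}{l + \left(3 + 6 \cdot 6\right)} = \frac{l + 2 l}{l + \left(3 + 36\right)} = \frac{3 l}{l + 39} = \frac{3 l}{39 + l}$)
$\sqrt{4575 + Z{\left(6 \left(\frac{1}{-5} - 5\right) \right)}} = \sqrt{4575 + \frac{3 \cdot 6 \left(\frac{1}{-5} - 5\right)}{39 + 6 \left(\frac{1}{-5} - 5\right)}} = \sqrt{4575 + \frac{3 \cdot 6 \left(- \frac{1}{5} - 5\right)}{39 + 6 \left(- \frac{1}{5} - 5\right)}} = \sqrt{4575 + \frac{3 \cdot 6 \left(- \frac{26}{5}\right)}{39 + 6 \left(- \frac{26}{5}\right)}} = \sqrt{4575 + 3 \left(- \frac{156}{5}\right) \frac{1}{39 - \frac{156}{5}}} = \sqrt{4575 + 3 \left(- \frac{156}{5}\right) \frac{1}{\frac{39}{5}}} = \sqrt{4575 + 3 \left(- \frac{156}{5}\right) \frac{5}{39}} = \sqrt{4575 - 12} = \sqrt{4563} = 39 \sqrt{3}$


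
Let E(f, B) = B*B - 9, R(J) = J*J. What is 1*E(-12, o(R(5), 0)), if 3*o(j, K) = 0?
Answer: -9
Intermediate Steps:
R(J) = J²
o(j, K) = 0 (o(j, K) = (⅓)*0 = 0)
E(f, B) = -9 + B² (E(f, B) = B² - 9 = -9 + B²)
1*E(-12, o(R(5), 0)) = 1*(-9 + 0²) = 1*(-9 + 0) = 1*(-9) = -9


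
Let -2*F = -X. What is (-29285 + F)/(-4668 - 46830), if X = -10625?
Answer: 23065/34332 ≈ 0.67182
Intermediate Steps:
F = -10625/2 (F = -(-1)*(-10625)/2 = -½*10625 = -10625/2 ≈ -5312.5)
(-29285 + F)/(-4668 - 46830) = (-29285 - 10625/2)/(-4668 - 46830) = -69195/2/(-51498) = -69195/2*(-1/51498) = 23065/34332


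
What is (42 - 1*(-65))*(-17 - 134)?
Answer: -16157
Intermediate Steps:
(42 - 1*(-65))*(-17 - 134) = (42 + 65)*(-151) = 107*(-151) = -16157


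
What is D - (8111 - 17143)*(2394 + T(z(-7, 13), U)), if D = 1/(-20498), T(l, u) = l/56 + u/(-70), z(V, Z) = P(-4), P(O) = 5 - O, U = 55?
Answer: 443104507573/20498 ≈ 2.1617e+7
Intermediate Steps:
z(V, Z) = 9 (z(V, Z) = 5 - 1*(-4) = 5 + 4 = 9)
T(l, u) = -u/70 + l/56 (T(l, u) = l*(1/56) + u*(-1/70) = l/56 - u/70 = -u/70 + l/56)
D = -1/20498 ≈ -4.8785e-5
D - (8111 - 17143)*(2394 + T(z(-7, 13), U)) = -1/20498 - (8111 - 17143)*(2394 + (-1/70*55 + (1/56)*9)) = -1/20498 - (-9032)*(2394 + (-11/14 + 9/56)) = -1/20498 - (-9032)*(2394 - 5/8) = -1/20498 - (-9032)*19147/8 = -1/20498 - 1*(-21616963) = -1/20498 + 21616963 = 443104507573/20498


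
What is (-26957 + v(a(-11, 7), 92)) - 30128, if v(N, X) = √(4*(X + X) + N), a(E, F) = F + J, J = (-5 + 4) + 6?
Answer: -57085 + 2*√187 ≈ -57058.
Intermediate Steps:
J = 5 (J = -1 + 6 = 5)
a(E, F) = 5 + F (a(E, F) = F + 5 = 5 + F)
v(N, X) = √(N + 8*X) (v(N, X) = √(4*(2*X) + N) = √(8*X + N) = √(N + 8*X))
(-26957 + v(a(-11, 7), 92)) - 30128 = (-26957 + √((5 + 7) + 8*92)) - 30128 = (-26957 + √(12 + 736)) - 30128 = (-26957 + √748) - 30128 = (-26957 + 2*√187) - 30128 = -57085 + 2*√187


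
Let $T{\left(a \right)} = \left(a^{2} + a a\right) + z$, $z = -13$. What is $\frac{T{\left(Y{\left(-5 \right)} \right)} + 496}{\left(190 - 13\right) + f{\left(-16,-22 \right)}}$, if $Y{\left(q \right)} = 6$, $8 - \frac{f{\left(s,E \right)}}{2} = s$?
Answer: $\frac{37}{15} \approx 2.4667$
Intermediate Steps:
$f{\left(s,E \right)} = 16 - 2 s$
$T{\left(a \right)} = -13 + 2 a^{2}$ ($T{\left(a \right)} = \left(a^{2} + a a\right) - 13 = \left(a^{2} + a^{2}\right) - 13 = 2 a^{2} - 13 = -13 + 2 a^{2}$)
$\frac{T{\left(Y{\left(-5 \right)} \right)} + 496}{\left(190 - 13\right) + f{\left(-16,-22 \right)}} = \frac{\left(-13 + 2 \cdot 6^{2}\right) + 496}{\left(190 - 13\right) + \left(16 - -32\right)} = \frac{\left(-13 + 2 \cdot 36\right) + 496}{177 + \left(16 + 32\right)} = \frac{\left(-13 + 72\right) + 496}{177 + 48} = \frac{59 + 496}{225} = 555 \cdot \frac{1}{225} = \frac{37}{15}$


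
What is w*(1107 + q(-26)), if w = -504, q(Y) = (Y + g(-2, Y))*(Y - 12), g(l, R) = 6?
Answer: -940968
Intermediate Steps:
q(Y) = (-12 + Y)*(6 + Y) (q(Y) = (Y + 6)*(Y - 12) = (6 + Y)*(-12 + Y) = (-12 + Y)*(6 + Y))
w*(1107 + q(-26)) = -504*(1107 + (-72 + (-26)**2 - 6*(-26))) = -504*(1107 + (-72 + 676 + 156)) = -504*(1107 + 760) = -504*1867 = -940968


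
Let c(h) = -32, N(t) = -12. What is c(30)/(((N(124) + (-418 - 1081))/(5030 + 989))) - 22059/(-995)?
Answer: 224976109/1503445 ≈ 149.64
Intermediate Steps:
c(30)/(((N(124) + (-418 - 1081))/(5030 + 989))) - 22059/(-995) = -32*(5030 + 989)/(-12 + (-418 - 1081)) - 22059/(-995) = -32*6019/(-12 - 1499) - 22059*(-1/995) = -32/((-1511*1/6019)) + 22059/995 = -32/(-1511/6019) + 22059/995 = -32*(-6019/1511) + 22059/995 = 192608/1511 + 22059/995 = 224976109/1503445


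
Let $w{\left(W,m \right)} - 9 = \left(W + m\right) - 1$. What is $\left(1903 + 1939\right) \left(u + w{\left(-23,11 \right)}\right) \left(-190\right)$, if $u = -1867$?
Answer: $1365792580$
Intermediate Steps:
$w{\left(W,m \right)} = 8 + W + m$ ($w{\left(W,m \right)} = 9 - \left(1 - W - m\right) = 9 + \left(-1 + W + m\right) = 8 + W + m$)
$\left(1903 + 1939\right) \left(u + w{\left(-23,11 \right)}\right) \left(-190\right) = \left(1903 + 1939\right) \left(-1867 + \left(8 - 23 + 11\right)\right) \left(-190\right) = 3842 \left(-1867 - 4\right) \left(-190\right) = 3842 \left(-1871\right) \left(-190\right) = \left(-7188382\right) \left(-190\right) = 1365792580$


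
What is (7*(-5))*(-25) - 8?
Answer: 867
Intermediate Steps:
(7*(-5))*(-25) - 8 = -35*(-25) - 8 = 875 - 8 = 867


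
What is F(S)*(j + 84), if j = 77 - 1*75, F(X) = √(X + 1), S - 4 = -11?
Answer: 86*I*√6 ≈ 210.66*I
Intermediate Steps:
S = -7 (S = 4 - 11 = -7)
F(X) = √(1 + X)
j = 2 (j = 77 - 75 = 2)
F(S)*(j + 84) = √(1 - 7)*(2 + 84) = √(-6)*86 = (I*√6)*86 = 86*I*√6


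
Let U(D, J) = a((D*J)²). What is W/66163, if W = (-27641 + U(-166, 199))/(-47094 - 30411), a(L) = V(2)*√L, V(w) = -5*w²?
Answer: 688321/5127963315 ≈ 0.00013423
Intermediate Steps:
a(L) = -20*√L (a(L) = (-5*2²)*√L = (-5*4)*√L = -20*√L)
U(D, J) = -20*√(D²*J²) (U(D, J) = -20*√((D*J)²) = -20*√(D²*J²))
W = 688321/77505 (W = (-27641 - 20*√((-166)²*199²))/(-47094 - 30411) = (-27641 - 20*√(27556*39601))/(-77505) = (-27641 - 20*√1091245156)*(-1/77505) = (-27641 - 20*33034)*(-1/77505) = (-27641 - 660680)*(-1/77505) = -688321*(-1/77505) = 688321/77505 ≈ 8.8810)
W/66163 = (688321/77505)/66163 = (688321/77505)*(1/66163) = 688321/5127963315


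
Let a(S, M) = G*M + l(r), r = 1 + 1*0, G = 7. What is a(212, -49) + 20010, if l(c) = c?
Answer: 19668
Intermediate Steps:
r = 1 (r = 1 + 0 = 1)
a(S, M) = 1 + 7*M (a(S, M) = 7*M + 1 = 1 + 7*M)
a(212, -49) + 20010 = (1 + 7*(-49)) + 20010 = (1 - 343) + 20010 = -342 + 20010 = 19668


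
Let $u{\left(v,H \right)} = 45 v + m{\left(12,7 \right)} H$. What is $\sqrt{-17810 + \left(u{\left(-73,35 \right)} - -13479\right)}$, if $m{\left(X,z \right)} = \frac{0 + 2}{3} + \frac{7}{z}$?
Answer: $\frac{i \sqrt{68019}}{3} \approx 86.935 i$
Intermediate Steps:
$m{\left(X,z \right)} = \frac{2}{3} + \frac{7}{z}$ ($m{\left(X,z \right)} = 2 \cdot \frac{1}{3} + \frac{7}{z} = \frac{2}{3} + \frac{7}{z}$)
$u{\left(v,H \right)} = 45 v + \frac{5 H}{3}$ ($u{\left(v,H \right)} = 45 v + \left(\frac{2}{3} + \frac{7}{7}\right) H = 45 v + \left(\frac{2}{3} + 7 \cdot \frac{1}{7}\right) H = 45 v + \left(\frac{2}{3} + 1\right) H = 45 v + \frac{5 H}{3}$)
$\sqrt{-17810 + \left(u{\left(-73,35 \right)} - -13479\right)} = \sqrt{-17810 + \left(\left(45 \left(-73\right) + \frac{5}{3} \cdot 35\right) - -13479\right)} = \sqrt{-17810 + \left(\left(-3285 + \frac{175}{3}\right) + 13479\right)} = \sqrt{-17810 + \left(- \frac{9680}{3} + 13479\right)} = \sqrt{-17810 + \frac{30757}{3}} = \sqrt{- \frac{22673}{3}} = \frac{i \sqrt{68019}}{3}$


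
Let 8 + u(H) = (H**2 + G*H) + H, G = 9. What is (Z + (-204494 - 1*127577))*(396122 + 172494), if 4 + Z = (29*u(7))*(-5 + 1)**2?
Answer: -159537159736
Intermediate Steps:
u(H) = -8 + H**2 + 10*H (u(H) = -8 + ((H**2 + 9*H) + H) = -8 + (H**2 + 10*H) = -8 + H**2 + 10*H)
Z = 51500 (Z = -4 + (29*(-8 + 7**2 + 10*7))*(-5 + 1)**2 = -4 + (29*(-8 + 49 + 70))*(-4)**2 = -4 + (29*111)*16 = -4 + 3219*16 = -4 + 51504 = 51500)
(Z + (-204494 - 1*127577))*(396122 + 172494) = (51500 + (-204494 - 1*127577))*(396122 + 172494) = (51500 + (-204494 - 127577))*568616 = (51500 - 332071)*568616 = -280571*568616 = -159537159736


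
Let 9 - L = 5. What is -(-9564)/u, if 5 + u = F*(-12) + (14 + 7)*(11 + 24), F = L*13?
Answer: 4782/53 ≈ 90.226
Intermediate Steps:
L = 4 (L = 9 - 1*5 = 9 - 5 = 4)
F = 52 (F = 4*13 = 52)
u = 106 (u = -5 + (52*(-12) + (14 + 7)*(11 + 24)) = -5 + (-624 + 21*35) = -5 + (-624 + 735) = -5 + 111 = 106)
-(-9564)/u = -(-9564)/106 = -1*(-4782/53) = 4782/53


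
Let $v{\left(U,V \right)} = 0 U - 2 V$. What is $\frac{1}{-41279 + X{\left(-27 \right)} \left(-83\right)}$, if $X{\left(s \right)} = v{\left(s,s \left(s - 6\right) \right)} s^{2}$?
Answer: $\frac{1}{107782195} \approx 9.278 \cdot 10^{-9}$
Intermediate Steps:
$v{\left(U,V \right)} = - 2 V$ ($v{\left(U,V \right)} = 0 - 2 V = - 2 V$)
$X{\left(s \right)} = - 2 s^{3} \left(-6 + s\right)$ ($X{\left(s \right)} = - 2 s \left(s - 6\right) s^{2} = - 2 s \left(-6 + s\right) s^{2} = - 2 s^{3} \left(-6 + s\right)$)
$\frac{1}{-41279 + X{\left(-27 \right)} \left(-83\right)} = \frac{1}{-41279 + 2 \left(-27\right)^{3} \left(6 - -27\right) \left(-83\right)} = \frac{1}{-41279 + 2 \left(-19683\right) \left(6 + 27\right) \left(-83\right)} = \frac{1}{-41279 + 2 \left(-19683\right) 33 \left(-83\right)} = \frac{1}{-41279 - -107823474} = \frac{1}{-41279 + 107823474} = \frac{1}{107782195}$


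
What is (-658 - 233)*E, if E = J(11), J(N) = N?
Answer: -9801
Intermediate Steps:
E = 11
(-658 - 233)*E = (-658 - 233)*11 = -891*11 = -9801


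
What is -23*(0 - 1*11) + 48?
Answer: 301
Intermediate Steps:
-23*(0 - 1*11) + 48 = -23*(0 - 11) + 48 = -23*(-11) + 48 = 253 + 48 = 301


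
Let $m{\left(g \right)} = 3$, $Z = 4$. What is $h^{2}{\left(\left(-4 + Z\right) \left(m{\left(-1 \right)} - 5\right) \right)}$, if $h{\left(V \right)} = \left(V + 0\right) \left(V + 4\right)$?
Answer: $0$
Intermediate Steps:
$h{\left(V \right)} = V \left(4 + V\right)$
$h^{2}{\left(\left(-4 + Z\right) \left(m{\left(-1 \right)} - 5\right) \right)} = \left(\left(-4 + 4\right) \left(3 - 5\right) \left(4 + \left(-4 + 4\right) \left(3 - 5\right)\right)\right)^{2} = \left(0 \left(-2\right) \left(4 + 0 \left(-2\right)\right)\right)^{2} = \left(0 \left(4 + 0\right)\right)^{2} = \left(0 \cdot 4\right)^{2} = 0^{2} = 0$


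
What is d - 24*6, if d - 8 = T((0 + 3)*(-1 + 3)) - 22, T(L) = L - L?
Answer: -158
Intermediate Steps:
T(L) = 0
d = -14 (d = 8 + (0 - 22) = 8 - 22 = -14)
d - 24*6 = -14 - 24*6 = -14 - 144 = -158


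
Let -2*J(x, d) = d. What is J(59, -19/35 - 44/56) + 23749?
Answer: 3324953/140 ≈ 23750.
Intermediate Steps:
J(x, d) = -d/2
J(59, -19/35 - 44/56) + 23749 = -(-19/35 - 44/56)/2 + 23749 = -(-19*1/35 - 44*1/56)/2 + 23749 = -(-19/35 - 11/14)/2 + 23749 = -½*(-93/70) + 23749 = 93/140 + 23749 = 3324953/140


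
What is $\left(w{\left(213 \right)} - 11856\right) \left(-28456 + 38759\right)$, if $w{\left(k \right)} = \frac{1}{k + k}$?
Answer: $- \frac{52036898465}{426} \approx -1.2215 \cdot 10^{8}$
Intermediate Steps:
$w{\left(k \right)} = \frac{1}{2 k}$
$\left(w{\left(213 \right)} - 11856\right) \left(-28456 + 38759\right) = \left(\frac{1}{2 \cdot 213} - 11856\right) \left(-28456 + 38759\right) = \left(\frac{1}{2} \cdot \frac{1}{213} - 11856\right) 10303 = \left(\frac{1}{426} - 11856\right) 10303 = \left(- \frac{5050655}{426}\right) 10303 = - \frac{52036898465}{426}$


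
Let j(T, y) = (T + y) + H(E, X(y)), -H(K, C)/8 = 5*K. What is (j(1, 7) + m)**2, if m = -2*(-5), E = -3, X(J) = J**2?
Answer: 19044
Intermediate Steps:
H(K, C) = -40*K
m = 10
j(T, y) = 120 + T + y (j(T, y) = (T + y) - 40*(-3) = (T + y) + 120 = 120 + T + y)
(j(1, 7) + m)**2 = ((120 + 1 + 7) + 10)**2 = (128 + 10)**2 = 138**2 = 19044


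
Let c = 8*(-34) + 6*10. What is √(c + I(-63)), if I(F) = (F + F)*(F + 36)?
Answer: √3190 ≈ 56.480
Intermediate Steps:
c = -212 (c = -272 + 60 = -212)
I(F) = 2*F*(36 + F) (I(F) = (2*F)*(36 + F) = 2*F*(36 + F))
√(c + I(-63)) = √(-212 + 2*(-63)*(36 - 63)) = √(-212 + 2*(-63)*(-27)) = √(-212 + 3402) = √3190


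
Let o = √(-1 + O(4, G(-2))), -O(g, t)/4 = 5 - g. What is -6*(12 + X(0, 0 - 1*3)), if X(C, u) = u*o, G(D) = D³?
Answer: -72 + 18*I*√5 ≈ -72.0 + 40.249*I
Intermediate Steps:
O(g, t) = -20 + 4*g (O(g, t) = -4*(5 - g) = -20 + 4*g)
o = I*√5 (o = √(-1 + (-20 + 4*4)) = √(-1 + (-20 + 16)) = √(-1 - 4) = √(-5) = I*√5 ≈ 2.2361*I)
X(C, u) = I*u*√5 (X(C, u) = u*(I*√5) = I*u*√5)
-6*(12 + X(0, 0 - 1*3)) = -6*(12 + I*(0 - 1*3)*√5) = -6*(12 + I*(0 - 3)*√5) = -6*(12 + I*(-3)*√5) = -6*(12 - 3*I*√5) = -72 + 18*I*√5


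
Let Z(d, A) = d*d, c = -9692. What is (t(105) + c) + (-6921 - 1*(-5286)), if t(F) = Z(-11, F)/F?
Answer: -1189214/105 ≈ -11326.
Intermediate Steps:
Z(d, A) = d**2
t(F) = 121/F (t(F) = (-11)**2/F = 121/F)
(t(105) + c) + (-6921 - 1*(-5286)) = (121/105 - 9692) + (-6921 - 1*(-5286)) = (121*(1/105) - 9692) + (-6921 + 5286) = (121/105 - 9692) - 1635 = -1017539/105 - 1635 = -1189214/105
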